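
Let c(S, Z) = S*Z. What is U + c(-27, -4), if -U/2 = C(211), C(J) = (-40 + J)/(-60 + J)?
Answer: 15966/151 ≈ 105.74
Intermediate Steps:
C(J) = (-40 + J)/(-60 + J)
U = -342/151 (U = -2*(-40 + 211)/(-60 + 211) = -2*171/151 = -342/151 ≈ -2.2649)
U + c(-27, -4) = -342/151 - 27*(-4) = -342/151 + 108 = 15966/151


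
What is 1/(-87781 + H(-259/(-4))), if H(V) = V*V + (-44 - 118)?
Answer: -16/1340007 ≈ -1.1940e-5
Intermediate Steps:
H(V) = -162 + V**2 (H(V) = V**2 - 162 = -162 + V**2)
1/(-87781 + H(-259/(-4))) = 1/(-87781 + (-162 + (-259/(-4))**2)) = 1/(-87781 + (-162 + (-259*(-1/4))**2)) = 1/(-87781 + (-162 + (259/4)**2)) = 1/(-87781 + (-162 + 67081/16)) = 1/(-87781 + 64489/16) = 1/(-1340007/16) = -16/1340007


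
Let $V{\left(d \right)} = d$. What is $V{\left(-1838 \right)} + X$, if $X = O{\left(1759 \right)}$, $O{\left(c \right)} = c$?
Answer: $-79$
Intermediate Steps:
$X = 1759$
$V{\left(-1838 \right)} + X = -1838 + 1759 = -79$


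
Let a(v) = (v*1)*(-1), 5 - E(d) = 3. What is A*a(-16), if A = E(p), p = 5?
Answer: 32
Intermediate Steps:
E(d) = 2 (E(d) = 5 - 1*3 = 5 - 3 = 2)
A = 2
a(v) = -v (a(v) = v*(-1) = -v)
A*a(-16) = 2*(-1*(-16)) = 2*16 = 32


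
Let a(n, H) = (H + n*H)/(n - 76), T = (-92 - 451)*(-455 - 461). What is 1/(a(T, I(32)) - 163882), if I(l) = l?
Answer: -15541/2546392773 ≈ -6.1031e-6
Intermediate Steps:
T = 497388 (T = -543*(-916) = 497388)
a(n, H) = (H + H*n)/(-76 + n)
1/(a(T, I(32)) - 163882) = 1/(32*(1 + 497388)/(-76 + 497388) - 163882) = 1/(32*497389/497312 - 163882) = 1/(32*(1/497312)*497389 - 163882) = 1/(497389/15541 - 163882) = 1/(-2546392773/15541) = -15541/2546392773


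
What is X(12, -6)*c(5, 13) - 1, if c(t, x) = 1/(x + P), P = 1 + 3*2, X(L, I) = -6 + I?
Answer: -8/5 ≈ -1.6000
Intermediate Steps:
P = 7 (P = 1 + 6 = 7)
c(t, x) = 1/(7 + x) (c(t, x) = 1/(x + 7) = 1/(7 + x))
X(12, -6)*c(5, 13) - 1 = (-6 - 6)/(7 + 13) - 1 = -12/20 - 1 = -12*1/20 - 1 = -⅗ - 1 = -8/5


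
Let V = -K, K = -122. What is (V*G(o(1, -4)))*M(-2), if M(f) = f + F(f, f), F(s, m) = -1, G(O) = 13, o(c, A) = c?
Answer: -4758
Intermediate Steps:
M(f) = -1 + f (M(f) = f - 1 = -1 + f)
V = 122 (V = -1*(-122) = 122)
(V*G(o(1, -4)))*M(-2) = (122*13)*(-1 - 2) = 1586*(-3) = -4758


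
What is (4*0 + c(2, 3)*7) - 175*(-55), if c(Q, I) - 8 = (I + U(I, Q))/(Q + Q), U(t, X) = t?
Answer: 19383/2 ≈ 9691.5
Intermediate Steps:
c(Q, I) = 8 + I/Q (c(Q, I) = 8 + (I + I)/(Q + Q) = 8 + (2*I)/((2*Q)) = 8 + (2*I)*(1/(2*Q)) = 8 + I/Q)
(4*0 + c(2, 3)*7) - 175*(-55) = (4*0 + (8 + 3/2)*7) - 175*(-55) = (0 + (8 + 3*(1/2))*7) + 9625 = (0 + (8 + 3/2)*7) + 9625 = (0 + (19/2)*7) + 9625 = (0 + 133/2) + 9625 = 133/2 + 9625 = 19383/2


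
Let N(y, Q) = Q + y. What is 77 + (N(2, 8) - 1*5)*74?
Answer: 447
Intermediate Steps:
77 + (N(2, 8) - 1*5)*74 = 77 + ((8 + 2) - 1*5)*74 = 77 + (10 - 5)*74 = 77 + 5*74 = 77 + 370 = 447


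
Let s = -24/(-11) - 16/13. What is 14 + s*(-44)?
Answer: -362/13 ≈ -27.846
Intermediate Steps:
s = 136/143 (s = -24*(-1/11) - 16*1/13 = 24/11 - 16/13 = 136/143 ≈ 0.95105)
14 + s*(-44) = 14 + (136/143)*(-44) = 14 - 544/13 = -362/13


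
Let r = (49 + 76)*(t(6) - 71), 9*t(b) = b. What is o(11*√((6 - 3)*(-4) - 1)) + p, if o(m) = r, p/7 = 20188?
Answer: 397573/3 ≈ 1.3252e+5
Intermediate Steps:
p = 141316 (p = 7*20188 = 141316)
t(b) = b/9
r = -26375/3 (r = (49 + 76)*((⅑)*6 - 71) = 125*(⅔ - 71) = 125*(-211/3) = -26375/3 ≈ -8791.7)
o(m) = -26375/3
o(11*√((6 - 3)*(-4) - 1)) + p = -26375/3 + 141316 = 397573/3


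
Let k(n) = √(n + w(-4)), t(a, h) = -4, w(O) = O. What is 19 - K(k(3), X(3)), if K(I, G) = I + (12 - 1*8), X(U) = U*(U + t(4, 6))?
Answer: 15 - I ≈ 15.0 - 1.0*I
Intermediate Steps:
k(n) = √(-4 + n) (k(n) = √(n - 4) = √(-4 + n))
X(U) = U*(-4 + U) (X(U) = U*(U - 4) = U*(-4 + U))
K(I, G) = 4 + I (K(I, G) = I + (12 - 8) = I + 4 = 4 + I)
19 - K(k(3), X(3)) = 19 - (4 + √(-4 + 3)) = 19 - (4 + √(-1)) = 19 - (4 + I) = 19 + (-4 - I) = 15 - I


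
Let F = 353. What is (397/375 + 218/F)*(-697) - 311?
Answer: -195826652/132375 ≈ -1479.3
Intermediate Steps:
(397/375 + 218/F)*(-697) - 311 = (397/375 + 218/353)*(-697) - 311 = (221891/132375)*(-697) - 311 = -154658027/132375 - 311 = -195826652/132375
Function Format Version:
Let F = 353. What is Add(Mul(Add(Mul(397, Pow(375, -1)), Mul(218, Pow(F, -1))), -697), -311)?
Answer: Rational(-195826652, 132375) ≈ -1479.3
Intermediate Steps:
Add(Mul(Add(Mul(397, Pow(375, -1)), Mul(218, Pow(F, -1))), -697), -311) = Add(Mul(Add(Mul(397, Pow(375, -1)), Mul(218, Pow(353, -1))), -697), -311) = Add(Mul(Add(Mul(397, Rational(1, 375)), Mul(218, Rational(1, 353))), -697), -311) = Add(Mul(Add(Rational(397, 375), Rational(218, 353)), -697), -311) = Add(Mul(Rational(221891, 132375), -697), -311) = Add(Rational(-154658027, 132375), -311) = Rational(-195826652, 132375)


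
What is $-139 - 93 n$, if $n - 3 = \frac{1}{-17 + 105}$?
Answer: $- \frac{36877}{88} \approx -419.06$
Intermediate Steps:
$n = \frac{265}{88}$ ($n = 3 + \frac{1}{-17 + 105} = 3 + \frac{1}{88} = \frac{265}{88} \approx 3.0114$)
$-139 - 93 n = -139 - \frac{24645}{88} = - \frac{36877}{88}$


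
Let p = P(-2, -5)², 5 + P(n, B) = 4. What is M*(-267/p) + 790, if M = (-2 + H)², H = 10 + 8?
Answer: -67562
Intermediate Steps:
P(n, B) = -1 (P(n, B) = -5 + 4 = -1)
H = 18
M = 256 (M = (-2 + 18)² = 16² = 256)
p = 1 (p = (-1)² = 1)
M*(-267/p) + 790 = 256*(-267/1) + 790 = 256*(-267*1) + 790 = 256*(-267) + 790 = -68352 + 790 = -67562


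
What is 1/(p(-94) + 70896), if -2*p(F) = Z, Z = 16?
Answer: 1/70888 ≈ 1.4107e-5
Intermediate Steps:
p(F) = -8 (p(F) = -½*16 = -8)
1/(p(-94) + 70896) = 1/(-8 + 70896) = 1/70888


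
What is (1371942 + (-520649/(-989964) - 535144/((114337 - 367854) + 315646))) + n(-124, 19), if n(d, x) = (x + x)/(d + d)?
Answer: 1307912246791306763/953334837018 ≈ 1.3719e+6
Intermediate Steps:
n(d, x) = x/d (n(d, x) = (2*x)/((2*d)) = (2*x)*(1/(2*d)) = x/d)
(1371942 + (-520649/(-989964) - 535144/((114337 - 367854) + 315646))) + n(-124, 19) = (1371942 + (-520649/(-989964) - 535144/((114337 - 367854) + 315646))) + 19/(-124) = (1371942 + (-520649*(-1/989964) - 535144/(-253517 + 315646))) + 19*(-1/124) = (1371942 + (520649/989964 - 535144/62129)) - 19/124 = (1371942 - 497425893095/61505473356) - 19/124 = 84381444701084257/61505473356 - 19/124 = 1307912246791306763/953334837018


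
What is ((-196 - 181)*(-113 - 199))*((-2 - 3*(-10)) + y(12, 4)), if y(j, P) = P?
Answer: 3763968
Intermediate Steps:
((-196 - 181)*(-113 - 199))*((-2 - 3*(-10)) + y(12, 4)) = ((-196 - 181)*(-113 - 199))*((-2 - 3*(-10)) + 4) = (-377*(-312))*((-2 + 30) + 4) = 117624*(28 + 4) = 117624*32 = 3763968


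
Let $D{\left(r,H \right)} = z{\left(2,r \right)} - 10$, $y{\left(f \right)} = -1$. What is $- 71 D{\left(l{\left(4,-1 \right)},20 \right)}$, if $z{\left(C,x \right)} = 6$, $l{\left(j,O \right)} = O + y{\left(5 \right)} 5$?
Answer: $284$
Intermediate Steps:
$l{\left(j,O \right)} = -5 + O$ ($l{\left(j,O \right)} = O - 5 = -5 + O$)
$D{\left(r,H \right)} = -4$ ($D{\left(r,H \right)} = 6 - 10 = -4$)
$- 71 D{\left(l{\left(4,-1 \right)},20 \right)} = \left(-71\right) \left(-4\right) = 284$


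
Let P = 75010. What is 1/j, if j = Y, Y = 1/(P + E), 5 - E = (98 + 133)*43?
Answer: 65082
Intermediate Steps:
E = -9928 (E = 5 - (98 + 133)*43 = 5 - 231*43 = 5 - 1*9933 = 5 - 9933 = -9928)
Y = 1/65082 (Y = 1/(75010 - 9928) = 1/65082 ≈ 1.5365e-5)
j = 1/65082 ≈ 1.5365e-5
1/j = 1/(1/65082) = 65082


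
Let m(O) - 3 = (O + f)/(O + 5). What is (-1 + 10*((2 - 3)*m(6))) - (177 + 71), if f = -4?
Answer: -3089/11 ≈ -280.82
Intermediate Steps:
m(O) = 3 + (-4 + O)/(5 + O) (m(O) = 3 + (O - 4)/(O + 5) = 3 + (-4 + O)/(5 + O))
(-1 + 10*((2 - 3)*m(6))) - (177 + 71) = (-1 + 10*((2 - 3)*((11 + 4*6)/(5 + 6)))) - (177 + 71) = (-1 + 10*(-(11 + 24)/11)) - 1*248 = (-1 + 10*(-35/11)) - 248 = (-1 - 350/11) - 248 = -361/11 - 248 = -3089/11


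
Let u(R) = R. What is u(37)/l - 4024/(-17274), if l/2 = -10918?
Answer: 43614463/188597532 ≈ 0.23126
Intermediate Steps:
l = -21836 (l = 2*(-10918) = -21836)
u(37)/l - 4024/(-17274) = 37/(-21836) - 4024/(-17274) = 37*(-1/21836) - 4024*(-1/17274) = -37/21836 + 2012/8637 = 43614463/188597532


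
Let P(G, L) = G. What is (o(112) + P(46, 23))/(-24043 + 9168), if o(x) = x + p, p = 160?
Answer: -318/14875 ≈ -0.021378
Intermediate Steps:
o(x) = 160 + x (o(x) = x + 160 = 160 + x)
(o(112) + P(46, 23))/(-24043 + 9168) = ((160 + 112) + 46)/(-24043 + 9168) = (272 + 46)/(-14875) = 318*(-1/14875) = -318/14875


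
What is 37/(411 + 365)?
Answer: 37/776 ≈ 0.047680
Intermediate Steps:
37/(411 + 365) = 37/776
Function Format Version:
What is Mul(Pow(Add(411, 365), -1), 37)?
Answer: Rational(37, 776) ≈ 0.047680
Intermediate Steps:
Mul(Pow(Add(411, 365), -1), 37) = Mul(Pow(776, -1), 37) = Mul(Rational(1, 776), 37) = Rational(37, 776)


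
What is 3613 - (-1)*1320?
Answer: 4933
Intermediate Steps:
3613 - (-1)*1320 = 3613 - 1*(-1320) = 3613 + 1320 = 4933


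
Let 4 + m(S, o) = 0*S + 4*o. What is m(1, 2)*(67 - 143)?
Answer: -304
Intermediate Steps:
m(S, o) = -4 + 4*o (m(S, o) = -4 + (0*S + 4*o) = -4 + (0 + 4*o) = -4 + 4*o)
m(1, 2)*(67 - 143) = (-4 + 4*2)*(67 - 143) = (-4 + 8)*(-76) = 4*(-76) = -304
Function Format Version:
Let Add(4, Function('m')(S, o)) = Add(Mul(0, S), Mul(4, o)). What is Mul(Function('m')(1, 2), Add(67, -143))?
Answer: -304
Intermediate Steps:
Function('m')(S, o) = Add(-4, Mul(4, o)) (Function('m')(S, o) = Add(-4, Add(Mul(0, S), Mul(4, o))) = Add(-4, Add(0, Mul(4, o))) = Add(-4, Mul(4, o)))
Mul(Function('m')(1, 2), Add(67, -143)) = Mul(Add(-4, Mul(4, 2)), Add(67, -143)) = Mul(Add(-4, 8), -76) = Mul(4, -76) = -304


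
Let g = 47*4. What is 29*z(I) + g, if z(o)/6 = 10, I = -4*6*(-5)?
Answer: 1928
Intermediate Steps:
g = 188
I = 120 (I = -24*(-5) = 120)
z(o) = 60 (z(o) = 6*10 = 60)
29*z(I) + g = 29*60 + 188 = 1740 + 188 = 1928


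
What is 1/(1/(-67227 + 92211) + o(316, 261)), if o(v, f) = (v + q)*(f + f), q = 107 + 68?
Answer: 24984/6403449169 ≈ 3.9016e-6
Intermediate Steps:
q = 175
o(v, f) = 2*f*(175 + v) (o(v, f) = (v + 175)*(f + f) = (175 + v)*(2*f) = 2*f*(175 + v))
1/(1/(-67227 + 92211) + o(316, 261)) = 1/(1/(-67227 + 92211) + 2*261*(175 + 316)) = 1/(1/24984 + 2*261*491) = 1/(1/24984 + 256302) = 1/(6403449169/24984) = 24984/6403449169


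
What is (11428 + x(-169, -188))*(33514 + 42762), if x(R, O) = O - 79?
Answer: 851316436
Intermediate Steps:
x(R, O) = -79 + O
(11428 + x(-169, -188))*(33514 + 42762) = (11428 + (-79 - 188))*(33514 + 42762) = (11428 - 267)*76276 = 11161*76276 = 851316436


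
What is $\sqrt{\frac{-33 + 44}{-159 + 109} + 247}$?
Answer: $\frac{3 \sqrt{2742}}{10} \approx 15.709$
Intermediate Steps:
$\sqrt{\frac{-33 + 44}{-159 + 109} + 247} = \sqrt{\frac{11}{-50} + 247} = \sqrt{11 \left(- \frac{1}{50}\right) + 247} = \sqrt{- \frac{11}{50} + 247} = \sqrt{\frac{12339}{50}} = \frac{3 \sqrt{2742}}{10}$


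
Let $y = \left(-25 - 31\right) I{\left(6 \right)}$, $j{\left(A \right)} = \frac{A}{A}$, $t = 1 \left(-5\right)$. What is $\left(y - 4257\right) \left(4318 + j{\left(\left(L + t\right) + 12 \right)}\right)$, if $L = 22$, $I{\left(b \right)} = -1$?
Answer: $-18144119$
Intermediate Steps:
$t = -5$
$j{\left(A \right)} = 1$
$y = 56$ ($y = \left(-25 - 31\right) \left(-1\right) = \left(-56\right) \left(-1\right) = 56$)
$\left(y - 4257\right) \left(4318 + j{\left(\left(L + t\right) + 12 \right)}\right) = \left(56 - 4257\right) \left(4318 + 1\right) = \left(-4201\right) 4319 = -18144119$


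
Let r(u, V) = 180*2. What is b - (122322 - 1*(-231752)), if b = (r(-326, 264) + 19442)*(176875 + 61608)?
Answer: 4722086292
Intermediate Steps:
r(u, V) = 360
b = 4722440366 (b = (360 + 19442)*(176875 + 61608) = 19802*238483 = 4722440366)
b - (122322 - 1*(-231752)) = 4722440366 - (122322 - 1*(-231752)) = 4722440366 - (122322 + 231752) = 4722440366 - 1*354074 = 4722440366 - 354074 = 4722086292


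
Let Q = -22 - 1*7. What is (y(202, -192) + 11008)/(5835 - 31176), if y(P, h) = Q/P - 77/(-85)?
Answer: -189020449/435104970 ≈ -0.43442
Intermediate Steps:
Q = -29 (Q = -22 - 7 = -29)
y(P, h) = 77/85 - 29/P (y(P, h) = -29/P - 77/(-85) = -29/P - 77*(-1/85) = -29/P + 77/85 = 77/85 - 29/P)
(y(202, -192) + 11008)/(5835 - 31176) = ((77/85 - 29/202) + 11008)/(5835 - 31176) = ((77/85 - 29*1/202) + 11008)/(-25341) = ((77/85 - 29/202) + 11008)*(-1/25341) = (13089/17170 + 11008)*(-1/25341) = (189020449/17170)*(-1/25341) = -189020449/435104970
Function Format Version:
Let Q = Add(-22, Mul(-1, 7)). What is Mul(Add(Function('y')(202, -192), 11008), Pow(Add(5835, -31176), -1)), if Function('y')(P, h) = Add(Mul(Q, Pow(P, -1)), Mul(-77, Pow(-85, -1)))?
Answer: Rational(-189020449, 435104970) ≈ -0.43442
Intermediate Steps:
Q = -29 (Q = Add(-22, -7) = -29)
Function('y')(P, h) = Add(Rational(77, 85), Mul(-29, Pow(P, -1))) (Function('y')(P, h) = Add(Mul(-29, Pow(P, -1)), Mul(-77, Pow(-85, -1))) = Add(Mul(-29, Pow(P, -1)), Mul(-77, Rational(-1, 85))) = Add(Mul(-29, Pow(P, -1)), Rational(77, 85)) = Add(Rational(77, 85), Mul(-29, Pow(P, -1))))
Mul(Add(Function('y')(202, -192), 11008), Pow(Add(5835, -31176), -1)) = Mul(Add(Add(Rational(77, 85), Mul(-29, Pow(202, -1))), 11008), Pow(Add(5835, -31176), -1)) = Mul(Add(Add(Rational(77, 85), Mul(-29, Rational(1, 202))), 11008), Pow(-25341, -1)) = Mul(Add(Add(Rational(77, 85), Rational(-29, 202)), 11008), Rational(-1, 25341)) = Mul(Add(Rational(13089, 17170), 11008), Rational(-1, 25341)) = Mul(Rational(189020449, 17170), Rational(-1, 25341)) = Rational(-189020449, 435104970)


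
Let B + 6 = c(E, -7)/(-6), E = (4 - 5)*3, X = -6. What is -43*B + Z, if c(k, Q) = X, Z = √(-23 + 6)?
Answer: 215 + I*√17 ≈ 215.0 + 4.1231*I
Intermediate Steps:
E = -3 (E = -1*3 = -3)
Z = I*√17 (Z = √(-17) = I*√17 ≈ 4.1231*I)
c(k, Q) = -6
B = -5 (B = -6 - 6/(-6) = -6 - 6*(-⅙) = -6 + 1 = -5)
-43*B + Z = -43*(-5) + I*√17 = 215 + I*√17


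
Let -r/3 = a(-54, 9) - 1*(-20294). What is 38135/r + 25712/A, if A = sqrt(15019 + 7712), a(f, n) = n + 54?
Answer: -38135/61071 + 25712*sqrt(22731)/22731 ≈ 169.92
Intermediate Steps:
a(f, n) = 54 + n
r = -61071 (r = -3*((54 + 9) - 1*(-20294)) = -3*(63 + 20294) = -3*20357 = -61071)
A = sqrt(22731) ≈ 150.77
38135/r + 25712/A = 38135/(-61071) + 25712/(sqrt(22731)) = 38135*(-1/61071) + 25712*(sqrt(22731)/22731) = -38135/61071 + 25712*sqrt(22731)/22731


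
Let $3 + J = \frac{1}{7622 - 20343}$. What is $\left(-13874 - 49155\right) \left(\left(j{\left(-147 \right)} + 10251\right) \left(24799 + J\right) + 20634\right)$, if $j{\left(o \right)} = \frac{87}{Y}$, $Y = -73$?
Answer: $- \frac{14877061315675010598}{928633} \approx -1.602 \cdot 10^{13}$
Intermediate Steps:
$J = - \frac{38164}{12721}$ ($J = -3 + \frac{1}{7622 - 20343} = -3 + \frac{1}{-12721} = -3 - \frac{1}{12721} = - \frac{38164}{12721} \approx -3.0001$)
$j{\left(o \right)} = - \frac{87}{73}$ ($j{\left(o \right)} = \frac{87}{-73} = 87 \left(- \frac{1}{73}\right) = - \frac{87}{73}$)
$\left(-13874 - 49155\right) \left(\left(j{\left(-147 \right)} + 10251\right) \left(24799 + J\right) + 20634\right) = \left(-13874 - 49155\right) \left(\left(- \frac{87}{73} + 10251\right) \left(24799 - \frac{38164}{12721}\right) + 20634\right) = - 63029 \left(\frac{748236}{73} \cdot \frac{315429915}{12721} + 20634\right) = - 63029 \left(\frac{236016017879940}{928633} + 20634\right) = \left(-63029\right) \frac{236035179293262}{928633} = - \frac{14877061315675010598}{928633}$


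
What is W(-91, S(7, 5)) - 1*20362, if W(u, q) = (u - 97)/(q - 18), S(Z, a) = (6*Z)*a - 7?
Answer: -3767158/185 ≈ -20363.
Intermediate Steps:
S(Z, a) = -7 + 6*Z*a (S(Z, a) = 6*Z*a - 7 = -7 + 6*Z*a)
W(u, q) = (-97 + u)/(-18 + q)
W(-91, S(7, 5)) - 1*20362 = (-97 - 91)/(-18 + (-7 + 6*7*5)) - 1*20362 = -188/(-18 + (-7 + 210)) - 20362 = -188/(-18 + 203) - 20362 = -188/185 - 20362 = -3767158/185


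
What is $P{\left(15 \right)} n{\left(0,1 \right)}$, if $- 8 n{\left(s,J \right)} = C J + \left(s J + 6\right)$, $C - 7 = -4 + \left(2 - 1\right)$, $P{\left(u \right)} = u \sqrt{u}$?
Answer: $- \frac{75 \sqrt{15}}{4} \approx -72.618$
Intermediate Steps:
$P{\left(u \right)} = u^{\frac{3}{2}}$
$C = 4$ ($C = 7 + \left(-4 + \left(2 - 1\right)\right) = 7 + \left(-4 + 1\right) = 7 - 3 = 4$)
$n{\left(s,J \right)} = - \frac{3}{4} - \frac{J}{2} - \frac{J s}{8}$ ($n{\left(s,J \right)} = - \frac{4 J + \left(s J + 6\right)}{8} = - \frac{4 J + \left(J s + 6\right)}{8} = - \frac{4 J + \left(6 + J s\right)}{8} = - \frac{6 + 4 J + J s}{8} = - \frac{3}{4} - \frac{J}{2} - \frac{J s}{8}$)
$P{\left(15 \right)} n{\left(0,1 \right)} = 15^{\frac{3}{2}} \left(- \frac{3}{4} - \frac{1}{2} - \frac{1}{8} \cdot 0\right) = 15 \sqrt{15} \left(- \frac{3}{4} - \frac{1}{2} + 0\right) = 15 \sqrt{15} \left(- \frac{5}{4}\right) = - \frac{75 \sqrt{15}}{4}$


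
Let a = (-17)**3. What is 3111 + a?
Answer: -1802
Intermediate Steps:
a = -4913
3111 + a = 3111 - 4913 = -1802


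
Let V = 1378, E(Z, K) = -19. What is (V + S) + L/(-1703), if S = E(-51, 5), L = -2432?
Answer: 2316809/1703 ≈ 1360.4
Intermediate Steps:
S = -19
(V + S) + L/(-1703) = (1378 - 19) - 2432/(-1703) = 1359 - 2432*(-1/1703) = 1359 + 2432/1703 = 2316809/1703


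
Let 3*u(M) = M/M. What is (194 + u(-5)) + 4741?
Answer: 14806/3 ≈ 4935.3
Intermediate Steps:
u(M) = ⅓ (u(M) = (M/M)/3 = (⅓)*1 = ⅓)
(194 + u(-5)) + 4741 = (194 + ⅓) + 4741 = 583/3 + 4741 = 14806/3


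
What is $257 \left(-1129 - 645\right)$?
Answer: $-455918$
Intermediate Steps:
$257 \left(-1129 - 645\right) = 257 \left(-1774\right) = -455918$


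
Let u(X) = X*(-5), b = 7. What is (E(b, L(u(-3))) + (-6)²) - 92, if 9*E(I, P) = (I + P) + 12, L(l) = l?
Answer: -470/9 ≈ -52.222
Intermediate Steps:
u(X) = -5*X
E(I, P) = 4/3 + I/9 + P/9 (E(I, P) = ((I + P) + 12)/9 = (12 + I + P)/9 = 4/3 + I/9 + P/9)
(E(b, L(u(-3))) + (-6)²) - 92 = ((4/3 + (⅑)*7 + (-5*(-3))/9) + (-6)²) - 92 = ((4/3 + 7/9 + (⅑)*15) + 36) - 92 = ((4/3 + 7/9 + 5/3) + 36) - 92 = (34/9 + 36) - 92 = 358/9 - 92 = -470/9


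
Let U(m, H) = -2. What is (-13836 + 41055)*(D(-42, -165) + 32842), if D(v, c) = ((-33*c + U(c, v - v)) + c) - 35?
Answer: 1036635615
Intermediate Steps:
D(v, c) = -37 - 32*c (D(v, c) = ((-33*c - 2) + c) - 35 = ((-2 - 33*c) + c) - 35 = (-2 - 32*c) - 35 = -37 - 32*c)
(-13836 + 41055)*(D(-42, -165) + 32842) = (-13836 + 41055)*((-37 - 32*(-165)) + 32842) = 27219*((-37 + 5280) + 32842) = 27219*(5243 + 32842) = 27219*38085 = 1036635615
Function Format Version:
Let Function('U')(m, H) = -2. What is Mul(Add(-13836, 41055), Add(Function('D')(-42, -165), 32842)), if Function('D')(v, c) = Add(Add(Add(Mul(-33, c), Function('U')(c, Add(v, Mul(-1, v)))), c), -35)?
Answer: 1036635615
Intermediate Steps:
Function('D')(v, c) = Add(-37, Mul(-32, c)) (Function('D')(v, c) = Add(Add(Add(Mul(-33, c), -2), c), -35) = Add(Add(Add(-2, Mul(-33, c)), c), -35) = Add(Add(-2, Mul(-32, c)), -35) = Add(-37, Mul(-32, c)))
Mul(Add(-13836, 41055), Add(Function('D')(-42, -165), 32842)) = Mul(Add(-13836, 41055), Add(Add(-37, Mul(-32, -165)), 32842)) = Mul(27219, Add(Add(-37, 5280), 32842)) = Mul(27219, Add(5243, 32842)) = Mul(27219, 38085) = 1036635615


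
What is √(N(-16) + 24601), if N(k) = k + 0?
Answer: √24585 ≈ 156.80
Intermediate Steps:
N(k) = k
√(N(-16) + 24601) = √(-16 + 24601) = √24585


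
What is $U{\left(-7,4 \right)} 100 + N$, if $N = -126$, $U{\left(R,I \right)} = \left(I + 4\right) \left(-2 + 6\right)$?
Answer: $3074$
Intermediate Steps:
$U{\left(R,I \right)} = 16 + 4 I$ ($U{\left(R,I \right)} = \left(4 + I\right) 4 = 16 + 4 I$)
$U{\left(-7,4 \right)} 100 + N = \left(16 + 4 \cdot 4\right) 100 - 126 = \left(16 + 16\right) 100 - 126 = 32 \cdot 100 - 126 = 3200 - 126 = 3074$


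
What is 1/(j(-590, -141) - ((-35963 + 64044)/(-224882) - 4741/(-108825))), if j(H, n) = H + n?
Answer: -24472783650/17887615098887 ≈ -0.0013681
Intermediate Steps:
1/(j(-590, -141) - ((-35963 + 64044)/(-224882) - 4741/(-108825))) = 1/((-590 - 141) - ((-35963 + 64044)/(-224882) - 4741/(-108825))) = 1/(-731 - (28081*(-1/224882) - 4741*(-1/108825))) = 1/(-731 - (-28081/224882 + 4741/108825)) = 1/(-731 - 1*(-1989749263/24472783650)) = 1/(-731 + 1989749263/24472783650) = 1/(-17887615098887/24472783650) = -24472783650/17887615098887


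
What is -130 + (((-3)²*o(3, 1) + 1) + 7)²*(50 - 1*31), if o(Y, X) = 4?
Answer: 36654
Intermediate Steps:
-130 + (((-3)²*o(3, 1) + 1) + 7)²*(50 - 1*31) = -130 + (((-3)²*4 + 1) + 7)²*(50 - 1*31) = -130 + ((9*4 + 1) + 7)²*(50 - 31) = -130 + ((36 + 1) + 7)²*19 = -130 + (37 + 7)²*19 = -130 + 44²*19 = -130 + 1936*19 = -130 + 36784 = 36654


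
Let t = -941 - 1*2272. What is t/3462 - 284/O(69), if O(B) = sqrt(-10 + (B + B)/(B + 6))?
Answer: -1071/1154 + 710*I*sqrt(51)/51 ≈ -0.92808 + 99.42*I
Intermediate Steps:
O(B) = sqrt(-10 + 2*B/(6 + B)) (O(B) = sqrt(-10 + (2*B)/(6 + B)) = sqrt(-10 + 2*B/(6 + B)))
t = -3213 (t = -941 - 2272 = -3213)
t/3462 - 284/O(69) = -3213/3462 - 284*sqrt(6 + 69)/(2*sqrt(-15 - 2*69)) = -3213*1/3462 - 284*5*sqrt(3)/(2*sqrt(-15 - 138)) = -1071/1154 - 284*(-5*I*sqrt(51)/102) = -1071/1154 - (-710)*I*sqrt(51)/51 = -1071/1154 + 710*I*sqrt(51)/51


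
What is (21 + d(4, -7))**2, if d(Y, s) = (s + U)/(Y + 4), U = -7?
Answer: 5929/16 ≈ 370.56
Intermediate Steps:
d(Y, s) = (-7 + s)/(4 + Y) (d(Y, s) = (s - 7)/(Y + 4) = (-7 + s)/(4 + Y))
(21 + d(4, -7))**2 = (21 + (-7 - 7)/(4 + 4))**2 = (21 - 14/8)**2 = (21 + (1/8)*(-14))**2 = (21 - 7/4)**2 = (77/4)**2 = 5929/16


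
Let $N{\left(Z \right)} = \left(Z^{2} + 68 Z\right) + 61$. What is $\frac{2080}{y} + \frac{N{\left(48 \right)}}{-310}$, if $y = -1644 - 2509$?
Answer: $- \frac{24022037}{1287430} \approx -18.659$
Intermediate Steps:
$N{\left(Z \right)} = 61 + Z^{2} + 68 Z$
$y = -4153$
$\frac{2080}{y} + \frac{N{\left(48 \right)}}{-310} = \frac{2080}{-4153} + \frac{61 + 48^{2} + 68 \cdot 48}{-310} = 2080 \left(- \frac{1}{4153}\right) + \left(61 + 2304 + 3264\right) \left(- \frac{1}{310}\right) = - \frac{2080}{4153} + 5629 \left(- \frac{1}{310}\right) = - \frac{2080}{4153} - \frac{5629}{310} = - \frac{24022037}{1287430}$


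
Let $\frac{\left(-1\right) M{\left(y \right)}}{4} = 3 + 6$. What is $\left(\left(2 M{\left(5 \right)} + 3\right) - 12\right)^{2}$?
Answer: $6561$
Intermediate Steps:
$M{\left(y \right)} = -36$ ($M{\left(y \right)} = - 4 \left(3 + 6\right) = \left(-4\right) 9 = -36$)
$\left(\left(2 M{\left(5 \right)} + 3\right) - 12\right)^{2} = \left(\left(2 \left(-36\right) + 3\right) - 12\right)^{2} = \left(\left(-72 + 3\right) - 12\right)^{2} = \left(-69 - 12\right)^{2} = \left(-81\right)^{2} = 6561$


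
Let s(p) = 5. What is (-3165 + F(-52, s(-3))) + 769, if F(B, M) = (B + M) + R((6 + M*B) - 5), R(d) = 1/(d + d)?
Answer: -1265475/518 ≈ -2443.0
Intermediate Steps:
R(d) = 1/(2*d)
F(B, M) = B + M + 1/(2*(1 + B*M)) (F(B, M) = (B + M) + 1/(2*((6 + M*B) - 5)) = (B + M) + 1/(2*((6 + B*M) - 5)) = (B + M) + 1/(2*(1 + B*M)) = B + M + 1/(2*(1 + B*M)))
(-3165 + F(-52, s(-3))) + 769 = (-3165 + (½ + (1 - 52*5)*(-52 + 5))/(1 - 52*5)) + 769 = (-3165 + (½ + (1 - 260)*(-47))/(1 - 260)) + 769 = (-3165 + (½ - 259*(-47))/(-259)) + 769 = (-3165 - (½ + 12173)/259) + 769 = (-3165 - 1/259*24347/2) + 769 = (-3165 - 24347/518) + 769 = -1663817/518 + 769 = -1265475/518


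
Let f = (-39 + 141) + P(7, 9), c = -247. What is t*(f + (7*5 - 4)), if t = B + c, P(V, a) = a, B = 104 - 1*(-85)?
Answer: -8236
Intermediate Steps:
B = 189 (B = 104 + 85 = 189)
f = 111 (f = (-39 + 141) + 9 = 102 + 9 = 111)
t = -58 (t = 189 - 247 = -58)
t*(f + (7*5 - 4)) = -58*(111 + (7*5 - 4)) = -58*(111 + (35 - 4)) = -58*(111 + 31) = -58*142 = -8236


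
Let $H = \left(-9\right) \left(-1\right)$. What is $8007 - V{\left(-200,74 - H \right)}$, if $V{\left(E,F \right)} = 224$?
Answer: $7783$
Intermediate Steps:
$H = 9$
$8007 - V{\left(-200,74 - H \right)} = 8007 - 224 = 7783$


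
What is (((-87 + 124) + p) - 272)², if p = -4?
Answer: 57121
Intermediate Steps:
(((-87 + 124) + p) - 272)² = (((-87 + 124) - 4) - 272)² = ((37 - 4) - 272)² = (33 - 272)² = (-239)² = 57121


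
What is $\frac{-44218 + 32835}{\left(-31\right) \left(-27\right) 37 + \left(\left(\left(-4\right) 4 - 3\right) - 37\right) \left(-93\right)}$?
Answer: $- \frac{11383}{36177} \approx -0.31465$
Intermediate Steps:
$\frac{-44218 + 32835}{\left(-31\right) \left(-27\right) 37 + \left(\left(\left(-4\right) 4 - 3\right) - 37\right) \left(-93\right)} = - \frac{11383}{837 \cdot 37 + \left(\left(-16 - 3\right) - 37\right) \left(-93\right)} = - \frac{11383}{30969 + \left(-19 - 37\right) \left(-93\right)} = - \frac{11383}{30969 - -5208} = - \frac{11383}{30969 + 5208} = - \frac{11383}{36177}$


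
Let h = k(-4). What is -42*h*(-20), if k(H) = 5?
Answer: 4200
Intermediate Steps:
h = 5
-42*h*(-20) = -42*5*(-20) = -210*(-20) = 4200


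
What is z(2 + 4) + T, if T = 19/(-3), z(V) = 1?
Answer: -16/3 ≈ -5.3333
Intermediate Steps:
T = -19/3 (T = 19*(-⅓) = -19/3 ≈ -6.3333)
z(2 + 4) + T = 1 - 19/3 = -16/3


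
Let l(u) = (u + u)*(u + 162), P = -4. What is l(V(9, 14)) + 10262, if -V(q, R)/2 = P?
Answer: 12982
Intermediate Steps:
V(q, R) = 8 (V(q, R) = -2*(-4) = 8)
l(u) = 2*u*(162 + u) (l(u) = (2*u)*(162 + u) = 2*u*(162 + u))
l(V(9, 14)) + 10262 = 2*8*(162 + 8) + 10262 = 2*8*170 + 10262 = 2720 + 10262 = 12982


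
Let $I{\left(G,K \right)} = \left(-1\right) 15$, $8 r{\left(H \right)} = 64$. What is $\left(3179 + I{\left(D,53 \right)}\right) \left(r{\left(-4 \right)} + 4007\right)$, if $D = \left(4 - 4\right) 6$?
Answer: $12703460$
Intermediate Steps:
$r{\left(H \right)} = 8$ ($r{\left(H \right)} = \frac{1}{8} \cdot 64 = 8$)
$D = 0$ ($D = 0 \cdot 6 = 0$)
$I{\left(G,K \right)} = -15$
$\left(3179 + I{\left(D,53 \right)}\right) \left(r{\left(-4 \right)} + 4007\right) = \left(3179 - 15\right) \left(8 + 4007\right) = 3164 \cdot 4015 = 12703460$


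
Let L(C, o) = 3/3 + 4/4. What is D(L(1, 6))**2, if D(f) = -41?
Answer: 1681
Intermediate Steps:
L(C, o) = 2 (L(C, o) = 3*(1/3) + 4*(1/4) = 1 + 1 = 2)
D(L(1, 6))**2 = (-41)**2 = 1681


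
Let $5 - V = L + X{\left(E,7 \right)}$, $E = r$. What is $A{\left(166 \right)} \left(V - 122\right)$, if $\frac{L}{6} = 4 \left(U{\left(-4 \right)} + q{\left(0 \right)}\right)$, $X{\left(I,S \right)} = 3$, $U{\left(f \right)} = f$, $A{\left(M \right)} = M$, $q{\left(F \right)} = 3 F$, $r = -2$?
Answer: $-3984$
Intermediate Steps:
$E = -2$
$L = -96$ ($L = 6 \cdot 4 \left(-4 + 3 \cdot 0\right) = 6 \cdot 4 \left(-4 + 0\right) = 6 \cdot 4 \left(-4\right) = 6 \left(-16\right) = -96$)
$V = 98$ ($V = 5 - \left(-96 + 3\right) = 5 - -93 = 5 + 93 = 98$)
$A{\left(166 \right)} \left(V - 122\right) = 166 \left(98 - 122\right) = 166 \left(-24\right) = -3984$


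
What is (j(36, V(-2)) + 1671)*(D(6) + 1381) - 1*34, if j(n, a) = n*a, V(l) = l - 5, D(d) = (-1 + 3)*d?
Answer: 1976633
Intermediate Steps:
D(d) = 2*d
V(l) = -5 + l
j(n, a) = a*n
(j(36, V(-2)) + 1671)*(D(6) + 1381) - 1*34 = ((-5 - 2)*36 + 1671)*(2*6 + 1381) - 1*34 = (-7*36 + 1671)*(12 + 1381) - 34 = (-252 + 1671)*1393 - 34 = 1419*1393 - 34 = 1976667 - 34 = 1976633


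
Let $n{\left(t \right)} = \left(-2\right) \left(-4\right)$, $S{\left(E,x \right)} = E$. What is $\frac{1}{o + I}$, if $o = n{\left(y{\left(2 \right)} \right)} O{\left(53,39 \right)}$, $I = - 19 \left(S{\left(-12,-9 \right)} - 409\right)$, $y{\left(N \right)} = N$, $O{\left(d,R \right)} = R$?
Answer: $\frac{1}{8311} \approx 0.00012032$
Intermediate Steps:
$n{\left(t \right)} = 8$
$I = 7999$ ($I = - 19 \left(-12 - 409\right) = \left(-19\right) \left(-421\right) = 7999$)
$o = 312$ ($o = 8 \cdot 39 = 312$)
$\frac{1}{o + I} = \frac{1}{312 + 7999} = \frac{1}{8311}$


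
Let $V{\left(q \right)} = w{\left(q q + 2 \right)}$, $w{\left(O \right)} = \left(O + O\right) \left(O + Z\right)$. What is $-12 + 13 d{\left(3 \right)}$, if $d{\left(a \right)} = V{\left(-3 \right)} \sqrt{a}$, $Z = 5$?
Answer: $-12 + 4576 \sqrt{3} \approx 7913.9$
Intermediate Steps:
$w{\left(O \right)} = 2 O \left(5 + O\right)$ ($w{\left(O \right)} = \left(O + O\right) \left(O + 5\right) = 2 O \left(5 + O\right)$)
$V{\left(q \right)} = 2 \left(2 + q^{2}\right) \left(7 + q^{2}\right)$ ($V{\left(q \right)} = 2 \left(q q + 2\right) \left(5 + \left(q q + 2\right)\right) = 2 \left(q^{2} + 2\right) \left(5 + \left(q^{2} + 2\right)\right) = 2 \left(2 + q^{2}\right) \left(5 + \left(2 + q^{2}\right)\right) = 2 \left(2 + q^{2}\right) \left(7 + q^{2}\right)$)
$d{\left(a \right)} = 352 \sqrt{a}$ ($d{\left(a \right)} = 2 \left(2 + \left(-3\right)^{2}\right) \left(7 + \left(-3\right)^{2}\right) \sqrt{a} = 2 \left(2 + 9\right) \left(7 + 9\right) \sqrt{a} = 2 \cdot 11 \cdot 16 \sqrt{a} = 352 \sqrt{a}$)
$-12 + 13 d{\left(3 \right)} = -12 + 13 \cdot 352 \sqrt{3} = -12 + 4576 \sqrt{3}$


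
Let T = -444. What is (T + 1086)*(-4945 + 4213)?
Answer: -469944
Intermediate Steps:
(T + 1086)*(-4945 + 4213) = (-444 + 1086)*(-4945 + 4213) = 642*(-732) = -469944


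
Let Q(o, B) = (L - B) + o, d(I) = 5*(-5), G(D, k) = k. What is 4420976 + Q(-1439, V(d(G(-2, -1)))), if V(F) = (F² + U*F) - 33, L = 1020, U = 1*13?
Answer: 4420290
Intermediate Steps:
U = 13
d(I) = -25
V(F) = -33 + F² + 13*F (V(F) = (F² + 13*F) - 33 = -33 + F² + 13*F)
Q(o, B) = 1020 + o - B (Q(o, B) = (1020 - B) + o = 1020 + o - B)
4420976 + Q(-1439, V(d(G(-2, -1)))) = 4420976 + (1020 - 1439 - (-33 + (-25)² + 13*(-25))) = 4420976 + (1020 - 1439 - (-33 + 625 - 325)) = 4420976 + (1020 - 1439 - 1*267) = 4420976 + (1020 - 1439 - 267) = 4420976 - 686 = 4420290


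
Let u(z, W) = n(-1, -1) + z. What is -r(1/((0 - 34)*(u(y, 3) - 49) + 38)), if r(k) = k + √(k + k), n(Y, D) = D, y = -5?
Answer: -1/1908 - √106/318 ≈ -0.032900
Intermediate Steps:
u(z, W) = -1 + z
r(k) = k + √2*√k (r(k) = k + √(2*k) = k + √2*√k)
-r(1/((0 - 34)*(u(y, 3) - 49) + 38)) = -(1/((0 - 34)*((-1 - 5) - 49) + 38) + √2*√(1/((0 - 34)*((-1 - 5) - 49) + 38))) = -(1/(-34*(-6 - 49) + 38) + √2*√(1/(-34*(-6 - 49) + 38))) = -(1/(-34*(-55) + 38) + √2*√(1/(-34*(-55) + 38))) = -(1/(1870 + 38) + √2*√(1/(1870 + 38))) = -(1/1908 + √2*√(1/1908)) = -(1/1908 + √2*(√53/318)) = -(1/1908 + √106/318) = -1/1908 - √106/318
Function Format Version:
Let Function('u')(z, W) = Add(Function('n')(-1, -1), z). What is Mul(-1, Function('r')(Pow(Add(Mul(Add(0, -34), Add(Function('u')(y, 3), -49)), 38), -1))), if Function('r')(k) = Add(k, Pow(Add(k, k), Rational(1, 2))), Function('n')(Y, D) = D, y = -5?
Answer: Add(Rational(-1, 1908), Mul(Rational(-1, 318), Pow(106, Rational(1, 2)))) ≈ -0.032900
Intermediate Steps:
Function('u')(z, W) = Add(-1, z)
Function('r')(k) = Add(k, Mul(Pow(2, Rational(1, 2)), Pow(k, Rational(1, 2)))) (Function('r')(k) = Add(k, Pow(Mul(2, k), Rational(1, 2))) = Add(k, Mul(Pow(2, Rational(1, 2)), Pow(k, Rational(1, 2)))))
Mul(-1, Function('r')(Pow(Add(Mul(Add(0, -34), Add(Function('u')(y, 3), -49)), 38), -1))) = Mul(-1, Add(Pow(Add(Mul(Add(0, -34), Add(Add(-1, -5), -49)), 38), -1), Mul(Pow(2, Rational(1, 2)), Pow(Pow(Add(Mul(Add(0, -34), Add(Add(-1, -5), -49)), 38), -1), Rational(1, 2))))) = Mul(-1, Add(Pow(Add(Mul(-34, Add(-6, -49)), 38), -1), Mul(Pow(2, Rational(1, 2)), Pow(Pow(Add(Mul(-34, Add(-6, -49)), 38), -1), Rational(1, 2))))) = Mul(-1, Add(Pow(Add(Mul(-34, -55), 38), -1), Mul(Pow(2, Rational(1, 2)), Pow(Pow(Add(Mul(-34, -55), 38), -1), Rational(1, 2))))) = Mul(-1, Add(Pow(Add(1870, 38), -1), Mul(Pow(2, Rational(1, 2)), Pow(Pow(Add(1870, 38), -1), Rational(1, 2))))) = Mul(-1, Add(Pow(1908, -1), Mul(Pow(2, Rational(1, 2)), Pow(Pow(1908, -1), Rational(1, 2))))) = Mul(-1, Add(Rational(1, 1908), Mul(Pow(2, Rational(1, 2)), Pow(Rational(1, 1908), Rational(1, 2))))) = Mul(-1, Add(Rational(1, 1908), Mul(Pow(2, Rational(1, 2)), Mul(Rational(1, 318), Pow(53, Rational(1, 2)))))) = Mul(-1, Add(Rational(1, 1908), Mul(Rational(1, 318), Pow(106, Rational(1, 2))))) = Add(Rational(-1, 1908), Mul(Rational(-1, 318), Pow(106, Rational(1, 2))))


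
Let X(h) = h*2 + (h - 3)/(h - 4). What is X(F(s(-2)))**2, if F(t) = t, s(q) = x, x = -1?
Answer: 36/25 ≈ 1.4400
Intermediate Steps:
s(q) = -1
X(h) = 2*h + (-3 + h)/(-4 + h)
X(F(s(-2)))**2 = ((-3 - 7*(-1) + 2*(-1)**2)/(-4 - 1))**2 = ((-3 + 7 + 2*1)/(-5))**2 = (-(-3 + 7 + 2)/5)**2 = (-1/5*6)**2 = (-6/5)**2 = 36/25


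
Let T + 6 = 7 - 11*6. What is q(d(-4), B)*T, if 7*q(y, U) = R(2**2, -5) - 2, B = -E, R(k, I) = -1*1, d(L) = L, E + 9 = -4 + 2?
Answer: 195/7 ≈ 27.857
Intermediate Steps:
E = -11 (E = -9 + (-4 + 2) = -9 - 2 = -11)
R(k, I) = -1
B = 11 (B = -1*(-11) = 11)
q(y, U) = -3/7 (q(y, U) = (-1 - 2)/7 = (1/7)*(-3) = -3/7)
T = -65 (T = -6 + (7 - 11*6) = -6 + (7 - 66) = -6 - 59 = -65)
q(d(-4), B)*T = -3/7*(-65) = 195/7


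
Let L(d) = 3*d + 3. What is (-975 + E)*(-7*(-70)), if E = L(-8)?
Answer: -488040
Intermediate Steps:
L(d) = 3 + 3*d
E = -21 (E = 3 + 3*(-8) = 3 - 24 = -21)
(-975 + E)*(-7*(-70)) = (-975 - 21)*(-7*(-70)) = -996*490 = -488040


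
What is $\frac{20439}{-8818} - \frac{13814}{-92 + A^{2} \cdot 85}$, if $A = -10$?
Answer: $- \frac{73415741}{18535436} \approx -3.9608$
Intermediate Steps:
$\frac{20439}{-8818} - \frac{13814}{-92 + A^{2} \cdot 85} = \frac{20439}{-8818} - \frac{13814}{-92 + \left(-10\right)^{2} \cdot 85} = 20439 \left(- \frac{1}{8818}\right) - \frac{13814}{-92 + 100 \cdot 85} = - \frac{20439}{8818} - \frac{13814}{-92 + 8500} = - \frac{20439}{8818} - \frac{13814}{8408} = - \frac{20439}{8818} - \frac{6907}{4204} = - \frac{73415741}{18535436}$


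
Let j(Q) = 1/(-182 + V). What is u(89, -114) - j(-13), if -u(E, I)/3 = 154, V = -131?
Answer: -144605/313 ≈ -462.00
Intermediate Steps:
u(E, I) = -462 (u(E, I) = -3*154 = -462)
j(Q) = -1/313 (j(Q) = 1/(-182 - 131) = 1/(-313) = -1/313)
u(89, -114) - j(-13) = -462 - 1*(-1/313) = -462 + 1/313 = -144605/313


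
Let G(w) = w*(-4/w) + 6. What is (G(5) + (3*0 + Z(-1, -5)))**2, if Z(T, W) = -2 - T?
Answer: 1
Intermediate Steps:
G(w) = 2 (G(w) = -4 + 6 = 2)
(G(5) + (3*0 + Z(-1, -5)))**2 = (2 + (3*0 + (-2 - 1*(-1))))**2 = (2 + (0 + (-2 + 1)))**2 = (2 + (0 - 1))**2 = (2 - 1)**2 = 1**2 = 1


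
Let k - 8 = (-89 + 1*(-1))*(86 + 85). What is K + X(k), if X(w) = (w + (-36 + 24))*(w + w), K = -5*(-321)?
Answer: 473582621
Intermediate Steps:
k = -15382 (k = 8 + (-89 + 1*(-1))*(86 + 85) = 8 + (-89 - 1)*171 = 8 - 90*171 = 8 - 15390 = -15382)
K = 1605
X(w) = 2*w*(-12 + w) (X(w) = (w - 12)*(2*w) = (-12 + w)*(2*w) = 2*w*(-12 + w))
K + X(k) = 1605 + 2*(-15382)*(-12 - 15382) = 1605 + 2*(-15382)*(-15394) = 1605 + 473581016 = 473582621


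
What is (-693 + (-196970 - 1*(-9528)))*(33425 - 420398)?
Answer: 72803165355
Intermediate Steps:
(-693 + (-196970 - 1*(-9528)))*(33425 - 420398) = (-693 + (-196970 + 9528))*(-386973) = (-693 - 187442)*(-386973) = -188135*(-386973) = 72803165355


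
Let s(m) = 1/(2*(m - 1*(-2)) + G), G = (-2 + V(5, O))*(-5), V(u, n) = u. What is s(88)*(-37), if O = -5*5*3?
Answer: -37/165 ≈ -0.22424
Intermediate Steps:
O = -75 (O = -25*3 = -75)
G = -15 (G = (-2 + 5)*(-5) = 3*(-5) = -15)
s(m) = 1/(-11 + 2*m) (s(m) = 1/(2*(m - 1*(-2)) - 15) = 1/(2*(m + 2) - 15) = 1/(2*(2 + m) - 15) = 1/((4 + 2*m) - 15) = 1/(-11 + 2*m))
s(88)*(-37) = -37/(-11 + 2*88) = -37/(-11 + 176) = -37/165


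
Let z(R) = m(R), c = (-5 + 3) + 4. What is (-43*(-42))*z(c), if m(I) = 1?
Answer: 1806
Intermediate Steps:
c = 2 (c = -2 + 4 = 2)
z(R) = 1
(-43*(-42))*z(c) = -43*(-42)*1 = 1806*1 = 1806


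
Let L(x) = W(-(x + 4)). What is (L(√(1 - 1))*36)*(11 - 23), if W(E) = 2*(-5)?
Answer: 4320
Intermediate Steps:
W(E) = -10
L(x) = -10
(L(√(1 - 1))*36)*(11 - 23) = (-10*36)*(11 - 23) = -360*(-12) = 4320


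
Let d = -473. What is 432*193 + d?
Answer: 82903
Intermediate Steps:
432*193 + d = 432*193 - 473 = 83376 - 473 = 82903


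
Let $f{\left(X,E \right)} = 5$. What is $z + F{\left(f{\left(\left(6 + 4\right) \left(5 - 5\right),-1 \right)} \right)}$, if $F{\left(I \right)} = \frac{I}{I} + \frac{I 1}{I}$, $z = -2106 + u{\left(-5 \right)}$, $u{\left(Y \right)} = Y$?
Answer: $-2109$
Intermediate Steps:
$z = -2111$ ($z = -2106 - 5 = -2111$)
$F{\left(I \right)} = 2$ ($F{\left(I \right)} = 1 + \frac{I}{I} = 1 + 1 = 2$)
$z + F{\left(f{\left(\left(6 + 4\right) \left(5 - 5\right),-1 \right)} \right)} = -2111 + 2 = -2109$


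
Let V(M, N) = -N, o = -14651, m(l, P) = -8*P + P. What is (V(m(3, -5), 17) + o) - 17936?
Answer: -32604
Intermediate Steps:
m(l, P) = -7*P
(V(m(3, -5), 17) + o) - 17936 = (-1*17 - 14651) - 17936 = (-17 - 14651) - 17936 = -14668 - 17936 = -32604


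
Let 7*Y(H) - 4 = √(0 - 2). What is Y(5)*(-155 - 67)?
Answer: -888/7 - 222*I*√2/7 ≈ -126.86 - 44.851*I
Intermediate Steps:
Y(H) = 4/7 + I*√2/7 (Y(H) = 4/7 + √(0 - 2)/7 = 4/7 + √(-2)/7 = 4/7 + (I*√2)/7 = 4/7 + I*√2/7)
Y(5)*(-155 - 67) = (4/7 + I*√2/7)*(-155 - 67) = (4/7 + I*√2/7)*(-222) = -888/7 - 222*I*√2/7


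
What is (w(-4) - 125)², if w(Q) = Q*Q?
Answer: 11881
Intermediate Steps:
w(Q) = Q²
(w(-4) - 125)² = ((-4)² - 125)² = (16 - 125)² = (-109)² = 11881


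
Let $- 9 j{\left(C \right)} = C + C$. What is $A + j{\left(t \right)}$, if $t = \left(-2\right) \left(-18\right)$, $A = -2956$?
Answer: $-2964$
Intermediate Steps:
$t = 36$
$j{\left(C \right)} = - \frac{2 C}{9}$ ($j{\left(C \right)} = - \frac{C + C}{9} = - \frac{2 C}{9}$)
$A + j{\left(t \right)} = -2956 - 8 = -2964$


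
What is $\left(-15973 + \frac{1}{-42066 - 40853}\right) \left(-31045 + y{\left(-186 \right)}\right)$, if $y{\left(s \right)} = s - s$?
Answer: $\frac{41118021761460}{82919} \approx 4.9588 \cdot 10^{8}$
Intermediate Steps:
$y{\left(s \right)} = 0$
$\left(-15973 + \frac{1}{-42066 - 40853}\right) \left(-31045 + y{\left(-186 \right)}\right) = \left(-15973 + \frac{1}{-42066 - 40853}\right) \left(-31045 + 0\right) = \left(-15973 + \frac{1}{-82919}\right) \left(-31045\right) = \left(-15973 - \frac{1}{82919}\right) \left(-31045\right) = \left(- \frac{1324465188}{82919}\right) \left(-31045\right) = \frac{41118021761460}{82919}$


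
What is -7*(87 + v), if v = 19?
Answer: -742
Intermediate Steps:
-7*(87 + v) = -7*(87 + 19) = -7*106 = -742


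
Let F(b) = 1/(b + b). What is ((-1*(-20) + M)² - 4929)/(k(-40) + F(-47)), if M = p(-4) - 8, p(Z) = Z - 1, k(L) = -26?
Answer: 91744/489 ≈ 187.62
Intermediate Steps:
F(b) = 1/(2*b)
p(Z) = -1 + Z
M = -13 (M = (-1 - 4) - 8 = -5 - 8 = -13)
((-1*(-20) + M)² - 4929)/(k(-40) + F(-47)) = ((-1*(-20) - 13)² - 4929)/(-26 + (½)/(-47)) = ((20 - 13)² - 4929)/(-26 + (½)*(-1/47)) = (7² - 4929)/(-26 - 1/94) = (49 - 4929)/(-2445/94) = -4880*(-94/2445) = 91744/489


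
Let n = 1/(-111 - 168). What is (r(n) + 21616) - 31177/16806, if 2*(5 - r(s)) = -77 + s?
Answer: 33849992141/1562958 ≈ 21658.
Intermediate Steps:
n = -1/279 (n = 1/(-279) = -1/279 ≈ -0.0035842)
r(s) = 87/2 - s/2 (r(s) = 5 - (-77 + s)/2 = 5 + (77/2 - s/2) = 87/2 - s/2)
(r(n) + 21616) - 31177/16806 = ((87/2 - 1/2*(-1/279)) + 21616) - 31177/16806 = ((87/2 + 1/558) + 21616) - 31177*1/16806 = (12137/279 + 21616) - 31177/16806 = 6043001/279 - 31177/16806 = 33849992141/1562958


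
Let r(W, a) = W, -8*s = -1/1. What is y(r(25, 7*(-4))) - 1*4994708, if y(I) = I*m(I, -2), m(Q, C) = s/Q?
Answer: -39957663/8 ≈ -4.9947e+6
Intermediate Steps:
s = 1/8 (s = -(-1)/(8*1) = -(-1)/8 = -1/8*(-1) = 1/8 ≈ 0.12500)
m(Q, C) = 1/(8*Q)
y(I) = 1/8 (y(I) = I*(1/(8*I)) = 1/8)
y(r(25, 7*(-4))) - 1*4994708 = 1/8 - 1*4994708 = 1/8 - 4994708 = -39957663/8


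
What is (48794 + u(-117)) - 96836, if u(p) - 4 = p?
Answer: -48155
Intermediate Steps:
u(p) = 4 + p
(48794 + u(-117)) - 96836 = (48794 + (4 - 117)) - 96836 = (48794 - 113) - 96836 = 48681 - 96836 = -48155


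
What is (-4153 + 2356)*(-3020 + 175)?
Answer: 5112465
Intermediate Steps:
(-4153 + 2356)*(-3020 + 175) = -1797*(-2845) = 5112465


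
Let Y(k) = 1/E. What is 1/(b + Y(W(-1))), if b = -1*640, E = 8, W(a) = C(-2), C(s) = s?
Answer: -8/5119 ≈ -0.0015628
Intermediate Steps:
W(a) = -2
b = -640
Y(k) = ⅛ (Y(k) = 1/8 = ⅛)
1/(b + Y(W(-1))) = 1/(-640 + ⅛) = 1/(-5119/8) = -8/5119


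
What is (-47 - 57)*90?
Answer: -9360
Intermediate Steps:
(-47 - 57)*90 = -104*90 = -9360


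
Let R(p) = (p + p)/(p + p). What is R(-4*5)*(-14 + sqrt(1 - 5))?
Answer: -14 + 2*I ≈ -14.0 + 2.0*I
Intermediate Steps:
R(p) = 1 (R(p) = (2*p)/((2*p)) = (2*p)*(1/(2*p)) = 1)
R(-4*5)*(-14 + sqrt(1 - 5)) = 1*(-14 + sqrt(1 - 5)) = 1*(-14 + sqrt(-4)) = 1*(-14 + 2*I) = -14 + 2*I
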